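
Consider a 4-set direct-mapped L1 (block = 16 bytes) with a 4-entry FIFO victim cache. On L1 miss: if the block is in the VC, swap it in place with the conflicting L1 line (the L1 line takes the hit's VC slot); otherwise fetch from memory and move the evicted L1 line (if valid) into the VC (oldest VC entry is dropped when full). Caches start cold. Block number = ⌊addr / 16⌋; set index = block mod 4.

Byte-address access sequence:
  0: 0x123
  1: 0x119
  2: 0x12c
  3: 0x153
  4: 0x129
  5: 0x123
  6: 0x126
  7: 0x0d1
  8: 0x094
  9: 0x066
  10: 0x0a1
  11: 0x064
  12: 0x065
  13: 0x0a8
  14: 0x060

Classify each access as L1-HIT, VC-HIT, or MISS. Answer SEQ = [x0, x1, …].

  [0] addr=0x123 blk=18 s=2: MISS | VC []
  [1] addr=0x119 blk=17 s=1: MISS | VC []
  [2] addr=0x12c blk=18 s=2: L1-HIT | VC []
  [3] addr=0x153 blk=21 s=1: MISS | VC [17]
  [4] addr=0x129 blk=18 s=2: L1-HIT | VC [17]
  [5] addr=0x123 blk=18 s=2: L1-HIT | VC [17]
  [6] addr=0x126 blk=18 s=2: L1-HIT | VC [17]
  [7] addr=0xd1 blk=13 s=1: MISS | VC [17, 21]
  [8] addr=0x94 blk=9 s=1: MISS | VC [17, 21, 13]
  [9] addr=0x66 blk=6 s=2: MISS | VC [17, 21, 13, 18]
  [10] addr=0xa1 blk=10 s=2: MISS | VC [21, 13, 18, 6]
  [11] addr=0x64 blk=6 s=2: VC-HIT | VC [21, 13, 18, 10]
  [12] addr=0x65 blk=6 s=2: L1-HIT | VC [21, 13, 18, 10]
  [13] addr=0xa8 blk=10 s=2: VC-HIT | VC [21, 13, 18, 6]
  [14] addr=0x60 blk=6 s=2: VC-HIT | VC [21, 13, 18, 10]

SEQ = [MISS, MISS, L1-HIT, MISS, L1-HIT, L1-HIT, L1-HIT, MISS, MISS, MISS, MISS, VC-HIT, L1-HIT, VC-HIT, VC-HIT]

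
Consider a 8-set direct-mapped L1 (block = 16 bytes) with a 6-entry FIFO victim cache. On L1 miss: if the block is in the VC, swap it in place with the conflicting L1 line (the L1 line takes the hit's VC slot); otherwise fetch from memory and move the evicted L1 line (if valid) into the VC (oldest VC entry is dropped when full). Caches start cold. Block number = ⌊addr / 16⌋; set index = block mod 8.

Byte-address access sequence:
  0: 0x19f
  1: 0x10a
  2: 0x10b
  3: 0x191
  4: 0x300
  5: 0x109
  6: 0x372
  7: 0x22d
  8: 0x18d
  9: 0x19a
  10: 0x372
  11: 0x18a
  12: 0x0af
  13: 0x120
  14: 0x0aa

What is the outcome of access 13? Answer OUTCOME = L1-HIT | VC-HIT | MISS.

OUTCOME = MISS

0: 0x19f (blk 25, set 1) → MISS  vc=[]
1: 0x10a (blk 16, set 0) → MISS  vc=[]
2: 0x10b (blk 16, set 0) → L1-HIT  vc=[]
3: 0x191 (blk 25, set 1) → L1-HIT  vc=[]
4: 0x300 (blk 48, set 0) → MISS  vc=[16]
5: 0x109 (blk 16, set 0) → VC-HIT  vc=[48]
6: 0x372 (blk 55, set 7) → MISS  vc=[48]
7: 0x22d (blk 34, set 2) → MISS  vc=[48]
8: 0x18d (blk 24, set 0) → MISS  vc=[48, 16]
9: 0x19a (blk 25, set 1) → L1-HIT  vc=[48, 16]
10: 0x372 (blk 55, set 7) → L1-HIT  vc=[48, 16]
11: 0x18a (blk 24, set 0) → L1-HIT  vc=[48, 16]
12: 0xaf (blk 10, set 2) → MISS  vc=[48, 16, 34]
13: 0x120 (blk 18, set 2) → MISS  vc=[48, 16, 34, 10]
14: 0xaa (blk 10, set 2) → VC-HIT  vc=[48, 16, 34, 18]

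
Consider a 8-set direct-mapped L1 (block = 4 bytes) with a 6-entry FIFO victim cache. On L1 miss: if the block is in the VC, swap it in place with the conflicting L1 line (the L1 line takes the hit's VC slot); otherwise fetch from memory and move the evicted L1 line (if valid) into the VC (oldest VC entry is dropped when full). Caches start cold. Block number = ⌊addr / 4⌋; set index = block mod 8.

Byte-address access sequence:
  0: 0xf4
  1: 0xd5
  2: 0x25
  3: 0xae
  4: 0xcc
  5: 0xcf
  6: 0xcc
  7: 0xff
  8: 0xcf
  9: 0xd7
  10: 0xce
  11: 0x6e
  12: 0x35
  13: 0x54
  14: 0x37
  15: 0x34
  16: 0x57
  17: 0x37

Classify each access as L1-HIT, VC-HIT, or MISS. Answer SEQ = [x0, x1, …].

SEQ = [MISS, MISS, MISS, MISS, MISS, L1-HIT, L1-HIT, MISS, L1-HIT, L1-HIT, L1-HIT, MISS, MISS, MISS, VC-HIT, L1-HIT, VC-HIT, VC-HIT]

0: 0xf4 (blk 61, set 5) → MISS  vc=[]
1: 0xd5 (blk 53, set 5) → MISS  vc=[61]
2: 0x25 (blk 9, set 1) → MISS  vc=[61]
3: 0xae (blk 43, set 3) → MISS  vc=[61]
4: 0xcc (blk 51, set 3) → MISS  vc=[61, 43]
5: 0xcf (blk 51, set 3) → L1-HIT  vc=[61, 43]
6: 0xcc (blk 51, set 3) → L1-HIT  vc=[61, 43]
7: 0xff (blk 63, set 7) → MISS  vc=[61, 43]
8: 0xcf (blk 51, set 3) → L1-HIT  vc=[61, 43]
9: 0xd7 (blk 53, set 5) → L1-HIT  vc=[61, 43]
10: 0xce (blk 51, set 3) → L1-HIT  vc=[61, 43]
11: 0x6e (blk 27, set 3) → MISS  vc=[61, 43, 51]
12: 0x35 (blk 13, set 5) → MISS  vc=[61, 43, 51, 53]
13: 0x54 (blk 21, set 5) → MISS  vc=[61, 43, 51, 53, 13]
14: 0x37 (blk 13, set 5) → VC-HIT  vc=[61, 43, 51, 53, 21]
15: 0x34 (blk 13, set 5) → L1-HIT  vc=[61, 43, 51, 53, 21]
16: 0x57 (blk 21, set 5) → VC-HIT  vc=[61, 43, 51, 53, 13]
17: 0x37 (blk 13, set 5) → VC-HIT  vc=[61, 43, 51, 53, 21]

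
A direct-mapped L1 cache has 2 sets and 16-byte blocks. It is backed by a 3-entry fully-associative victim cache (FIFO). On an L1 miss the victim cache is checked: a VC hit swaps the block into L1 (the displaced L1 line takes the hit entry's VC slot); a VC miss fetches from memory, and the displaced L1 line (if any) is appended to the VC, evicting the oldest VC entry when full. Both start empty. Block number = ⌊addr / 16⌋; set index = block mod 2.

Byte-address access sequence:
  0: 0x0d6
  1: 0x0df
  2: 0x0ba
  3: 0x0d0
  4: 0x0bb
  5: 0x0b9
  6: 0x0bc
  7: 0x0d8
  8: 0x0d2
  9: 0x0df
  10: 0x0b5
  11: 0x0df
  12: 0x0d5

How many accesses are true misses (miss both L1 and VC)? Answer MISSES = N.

MISSES = 2

0: 0xd6 (blk 13, set 1) → MISS  vc=[]
1: 0xdf (blk 13, set 1) → L1-HIT  vc=[]
2: 0xba (blk 11, set 1) → MISS  vc=[13]
3: 0xd0 (blk 13, set 1) → VC-HIT  vc=[11]
4: 0xbb (blk 11, set 1) → VC-HIT  vc=[13]
5: 0xb9 (blk 11, set 1) → L1-HIT  vc=[13]
6: 0xbc (blk 11, set 1) → L1-HIT  vc=[13]
7: 0xd8 (blk 13, set 1) → VC-HIT  vc=[11]
8: 0xd2 (blk 13, set 1) → L1-HIT  vc=[11]
9: 0xdf (blk 13, set 1) → L1-HIT  vc=[11]
10: 0xb5 (blk 11, set 1) → VC-HIT  vc=[13]
11: 0xdf (blk 13, set 1) → VC-HIT  vc=[11]
12: 0xd5 (blk 13, set 1) → L1-HIT  vc=[11]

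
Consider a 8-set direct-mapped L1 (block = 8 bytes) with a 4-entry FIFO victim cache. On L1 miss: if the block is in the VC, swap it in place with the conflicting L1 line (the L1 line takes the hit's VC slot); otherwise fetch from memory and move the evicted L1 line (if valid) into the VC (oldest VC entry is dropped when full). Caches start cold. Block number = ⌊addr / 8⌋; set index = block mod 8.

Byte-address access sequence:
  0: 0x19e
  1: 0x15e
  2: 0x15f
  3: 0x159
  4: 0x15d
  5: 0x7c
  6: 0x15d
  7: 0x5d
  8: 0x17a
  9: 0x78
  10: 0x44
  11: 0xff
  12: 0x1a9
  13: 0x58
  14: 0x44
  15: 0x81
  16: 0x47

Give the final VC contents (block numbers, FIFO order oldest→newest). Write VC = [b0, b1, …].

0: 0x19e (blk 51, set 3) → MISS  vc=[]
1: 0x15e (blk 43, set 3) → MISS  vc=[51]
2: 0x15f (blk 43, set 3) → L1-HIT  vc=[51]
3: 0x159 (blk 43, set 3) → L1-HIT  vc=[51]
4: 0x15d (blk 43, set 3) → L1-HIT  vc=[51]
5: 0x7c (blk 15, set 7) → MISS  vc=[51]
6: 0x15d (blk 43, set 3) → L1-HIT  vc=[51]
7: 0x5d (blk 11, set 3) → MISS  vc=[51, 43]
8: 0x17a (blk 47, set 7) → MISS  vc=[51, 43, 15]
9: 0x78 (blk 15, set 7) → VC-HIT  vc=[51, 43, 47]
10: 0x44 (blk 8, set 0) → MISS  vc=[51, 43, 47]
11: 0xff (blk 31, set 7) → MISS  vc=[51, 43, 47, 15]
12: 0x1a9 (blk 53, set 5) → MISS  vc=[51, 43, 47, 15]
13: 0x58 (blk 11, set 3) → L1-HIT  vc=[51, 43, 47, 15]
14: 0x44 (blk 8, set 0) → L1-HIT  vc=[51, 43, 47, 15]
15: 0x81 (blk 16, set 0) → MISS  vc=[43, 47, 15, 8]
16: 0x47 (blk 8, set 0) → VC-HIT  vc=[43, 47, 15, 16]

VC = [43, 47, 15, 16]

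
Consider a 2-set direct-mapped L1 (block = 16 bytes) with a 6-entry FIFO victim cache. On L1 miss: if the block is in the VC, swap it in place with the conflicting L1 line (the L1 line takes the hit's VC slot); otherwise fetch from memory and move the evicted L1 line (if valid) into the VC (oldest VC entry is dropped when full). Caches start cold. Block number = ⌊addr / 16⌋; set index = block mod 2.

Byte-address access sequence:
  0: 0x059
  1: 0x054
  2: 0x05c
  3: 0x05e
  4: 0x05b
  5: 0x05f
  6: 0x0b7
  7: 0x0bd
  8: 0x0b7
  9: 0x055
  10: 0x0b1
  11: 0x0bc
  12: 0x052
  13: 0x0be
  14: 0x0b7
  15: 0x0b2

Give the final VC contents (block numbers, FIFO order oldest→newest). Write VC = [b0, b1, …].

  [0] addr=0x59 blk=5 s=1: MISS | VC []
  [1] addr=0x54 blk=5 s=1: L1-HIT | VC []
  [2] addr=0x5c blk=5 s=1: L1-HIT | VC []
  [3] addr=0x5e blk=5 s=1: L1-HIT | VC []
  [4] addr=0x5b blk=5 s=1: L1-HIT | VC []
  [5] addr=0x5f blk=5 s=1: L1-HIT | VC []
  [6] addr=0xb7 blk=11 s=1: MISS | VC [5]
  [7] addr=0xbd blk=11 s=1: L1-HIT | VC [5]
  [8] addr=0xb7 blk=11 s=1: L1-HIT | VC [5]
  [9] addr=0x55 blk=5 s=1: VC-HIT | VC [11]
  [10] addr=0xb1 blk=11 s=1: VC-HIT | VC [5]
  [11] addr=0xbc blk=11 s=1: L1-HIT | VC [5]
  [12] addr=0x52 blk=5 s=1: VC-HIT | VC [11]
  [13] addr=0xbe blk=11 s=1: VC-HIT | VC [5]
  [14] addr=0xb7 blk=11 s=1: L1-HIT | VC [5]
  [15] addr=0xb2 blk=11 s=1: L1-HIT | VC [5]

VC = [5]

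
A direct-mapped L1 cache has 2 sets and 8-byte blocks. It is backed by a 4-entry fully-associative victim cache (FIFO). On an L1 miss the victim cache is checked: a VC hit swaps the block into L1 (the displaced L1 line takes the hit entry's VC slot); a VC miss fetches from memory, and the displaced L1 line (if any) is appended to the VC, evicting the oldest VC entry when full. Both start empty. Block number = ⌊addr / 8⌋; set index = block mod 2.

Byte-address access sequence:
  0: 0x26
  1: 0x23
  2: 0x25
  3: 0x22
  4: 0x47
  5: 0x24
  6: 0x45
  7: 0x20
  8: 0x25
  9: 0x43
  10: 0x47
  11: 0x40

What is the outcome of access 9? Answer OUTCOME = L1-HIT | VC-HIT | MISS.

#0 0x26→b4/s0 MISS; vc=[]
#1 0x23→b4/s0 L1-HIT; vc=[]
#2 0x25→b4/s0 L1-HIT; vc=[]
#3 0x22→b4/s0 L1-HIT; vc=[]
#4 0x47→b8/s0 MISS; vc=[4]
#5 0x24→b4/s0 VC-HIT; vc=[8]
#6 0x45→b8/s0 VC-HIT; vc=[4]
#7 0x20→b4/s0 VC-HIT; vc=[8]
#8 0x25→b4/s0 L1-HIT; vc=[8]
#9 0x43→b8/s0 VC-HIT; vc=[4]
#10 0x47→b8/s0 L1-HIT; vc=[4]
#11 0x40→b8/s0 L1-HIT; vc=[4]

OUTCOME = VC-HIT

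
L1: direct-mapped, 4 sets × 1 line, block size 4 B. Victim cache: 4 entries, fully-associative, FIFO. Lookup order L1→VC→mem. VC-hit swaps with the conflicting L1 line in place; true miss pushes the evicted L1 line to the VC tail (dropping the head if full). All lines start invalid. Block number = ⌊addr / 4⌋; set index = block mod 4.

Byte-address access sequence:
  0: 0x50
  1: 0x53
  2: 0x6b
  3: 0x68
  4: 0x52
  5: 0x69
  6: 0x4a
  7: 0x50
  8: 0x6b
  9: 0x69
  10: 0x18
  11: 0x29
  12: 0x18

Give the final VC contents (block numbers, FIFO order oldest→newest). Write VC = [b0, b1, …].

VC = [18, 26, 10]

#0 0x50→b20/s0 MISS; vc=[]
#1 0x53→b20/s0 L1-HIT; vc=[]
#2 0x6b→b26/s2 MISS; vc=[]
#3 0x68→b26/s2 L1-HIT; vc=[]
#4 0x52→b20/s0 L1-HIT; vc=[]
#5 0x69→b26/s2 L1-HIT; vc=[]
#6 0x4a→b18/s2 MISS; vc=[26]
#7 0x50→b20/s0 L1-HIT; vc=[26]
#8 0x6b→b26/s2 VC-HIT; vc=[18]
#9 0x69→b26/s2 L1-HIT; vc=[18]
#10 0x18→b6/s2 MISS; vc=[18,26]
#11 0x29→b10/s2 MISS; vc=[18,26,6]
#12 0x18→b6/s2 VC-HIT; vc=[18,26,10]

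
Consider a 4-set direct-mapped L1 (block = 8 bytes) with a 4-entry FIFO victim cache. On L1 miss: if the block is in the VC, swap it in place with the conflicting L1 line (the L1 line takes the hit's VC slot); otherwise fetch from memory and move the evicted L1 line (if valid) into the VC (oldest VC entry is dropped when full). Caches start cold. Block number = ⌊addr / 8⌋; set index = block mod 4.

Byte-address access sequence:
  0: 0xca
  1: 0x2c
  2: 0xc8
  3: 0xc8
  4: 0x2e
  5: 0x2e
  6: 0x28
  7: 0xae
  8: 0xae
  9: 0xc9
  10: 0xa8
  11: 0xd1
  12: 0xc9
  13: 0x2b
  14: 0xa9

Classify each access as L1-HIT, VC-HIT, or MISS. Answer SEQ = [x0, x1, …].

SEQ = [MISS, MISS, VC-HIT, L1-HIT, VC-HIT, L1-HIT, L1-HIT, MISS, L1-HIT, VC-HIT, VC-HIT, MISS, VC-HIT, VC-HIT, VC-HIT]

  [0] addr=0xca blk=25 s=1: MISS | VC []
  [1] addr=0x2c blk=5 s=1: MISS | VC [25]
  [2] addr=0xc8 blk=25 s=1: VC-HIT | VC [5]
  [3] addr=0xc8 blk=25 s=1: L1-HIT | VC [5]
  [4] addr=0x2e blk=5 s=1: VC-HIT | VC [25]
  [5] addr=0x2e blk=5 s=1: L1-HIT | VC [25]
  [6] addr=0x28 blk=5 s=1: L1-HIT | VC [25]
  [7] addr=0xae blk=21 s=1: MISS | VC [25, 5]
  [8] addr=0xae blk=21 s=1: L1-HIT | VC [25, 5]
  [9] addr=0xc9 blk=25 s=1: VC-HIT | VC [21, 5]
  [10] addr=0xa8 blk=21 s=1: VC-HIT | VC [25, 5]
  [11] addr=0xd1 blk=26 s=2: MISS | VC [25, 5]
  [12] addr=0xc9 blk=25 s=1: VC-HIT | VC [21, 5]
  [13] addr=0x2b blk=5 s=1: VC-HIT | VC [21, 25]
  [14] addr=0xa9 blk=21 s=1: VC-HIT | VC [5, 25]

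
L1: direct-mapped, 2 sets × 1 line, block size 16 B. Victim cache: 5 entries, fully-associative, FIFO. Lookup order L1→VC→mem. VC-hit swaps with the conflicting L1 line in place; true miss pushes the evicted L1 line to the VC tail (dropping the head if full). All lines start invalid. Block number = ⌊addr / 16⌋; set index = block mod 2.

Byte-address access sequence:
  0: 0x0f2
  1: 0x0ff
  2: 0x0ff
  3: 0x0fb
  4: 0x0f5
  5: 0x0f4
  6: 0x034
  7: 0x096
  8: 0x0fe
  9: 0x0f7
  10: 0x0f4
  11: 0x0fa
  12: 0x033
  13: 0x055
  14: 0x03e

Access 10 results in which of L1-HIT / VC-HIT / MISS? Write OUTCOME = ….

OUTCOME = L1-HIT

  [0] addr=0xf2 blk=15 s=1: MISS | VC []
  [1] addr=0xff blk=15 s=1: L1-HIT | VC []
  [2] addr=0xff blk=15 s=1: L1-HIT | VC []
  [3] addr=0xfb blk=15 s=1: L1-HIT | VC []
  [4] addr=0xf5 blk=15 s=1: L1-HIT | VC []
  [5] addr=0xf4 blk=15 s=1: L1-HIT | VC []
  [6] addr=0x34 blk=3 s=1: MISS | VC [15]
  [7] addr=0x96 blk=9 s=1: MISS | VC [15, 3]
  [8] addr=0xfe blk=15 s=1: VC-HIT | VC [9, 3]
  [9] addr=0xf7 blk=15 s=1: L1-HIT | VC [9, 3]
  [10] addr=0xf4 blk=15 s=1: L1-HIT | VC [9, 3]
  [11] addr=0xfa blk=15 s=1: L1-HIT | VC [9, 3]
  [12] addr=0x33 blk=3 s=1: VC-HIT | VC [9, 15]
  [13] addr=0x55 blk=5 s=1: MISS | VC [9, 15, 3]
  [14] addr=0x3e blk=3 s=1: VC-HIT | VC [9, 15, 5]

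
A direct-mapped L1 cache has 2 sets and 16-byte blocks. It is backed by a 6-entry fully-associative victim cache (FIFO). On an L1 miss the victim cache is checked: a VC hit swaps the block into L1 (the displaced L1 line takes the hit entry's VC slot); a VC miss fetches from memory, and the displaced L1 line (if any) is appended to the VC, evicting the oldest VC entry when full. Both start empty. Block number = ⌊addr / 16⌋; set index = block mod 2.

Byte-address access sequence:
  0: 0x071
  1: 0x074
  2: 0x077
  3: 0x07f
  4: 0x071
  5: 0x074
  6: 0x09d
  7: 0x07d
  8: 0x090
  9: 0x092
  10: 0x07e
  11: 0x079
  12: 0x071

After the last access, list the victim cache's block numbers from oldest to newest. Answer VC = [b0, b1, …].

VC = [9]

0: 0x71 (blk 7, set 1) → MISS  vc=[]
1: 0x74 (blk 7, set 1) → L1-HIT  vc=[]
2: 0x77 (blk 7, set 1) → L1-HIT  vc=[]
3: 0x7f (blk 7, set 1) → L1-HIT  vc=[]
4: 0x71 (blk 7, set 1) → L1-HIT  vc=[]
5: 0x74 (blk 7, set 1) → L1-HIT  vc=[]
6: 0x9d (blk 9, set 1) → MISS  vc=[7]
7: 0x7d (blk 7, set 1) → VC-HIT  vc=[9]
8: 0x90 (blk 9, set 1) → VC-HIT  vc=[7]
9: 0x92 (blk 9, set 1) → L1-HIT  vc=[7]
10: 0x7e (blk 7, set 1) → VC-HIT  vc=[9]
11: 0x79 (blk 7, set 1) → L1-HIT  vc=[9]
12: 0x71 (blk 7, set 1) → L1-HIT  vc=[9]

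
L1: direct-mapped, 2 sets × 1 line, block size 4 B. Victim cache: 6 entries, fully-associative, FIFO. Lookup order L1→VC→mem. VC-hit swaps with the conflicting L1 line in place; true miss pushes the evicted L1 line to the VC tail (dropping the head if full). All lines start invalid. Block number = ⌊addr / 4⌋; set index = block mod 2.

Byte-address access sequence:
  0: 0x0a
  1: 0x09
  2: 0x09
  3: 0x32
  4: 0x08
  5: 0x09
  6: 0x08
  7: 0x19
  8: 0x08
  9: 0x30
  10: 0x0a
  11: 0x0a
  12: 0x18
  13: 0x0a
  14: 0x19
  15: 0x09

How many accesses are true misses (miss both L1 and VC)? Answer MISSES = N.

  [0] addr=0xa blk=2 s=0: MISS | VC []
  [1] addr=0x9 blk=2 s=0: L1-HIT | VC []
  [2] addr=0x9 blk=2 s=0: L1-HIT | VC []
  [3] addr=0x32 blk=12 s=0: MISS | VC [2]
  [4] addr=0x8 blk=2 s=0: VC-HIT | VC [12]
  [5] addr=0x9 blk=2 s=0: L1-HIT | VC [12]
  [6] addr=0x8 blk=2 s=0: L1-HIT | VC [12]
  [7] addr=0x19 blk=6 s=0: MISS | VC [12, 2]
  [8] addr=0x8 blk=2 s=0: VC-HIT | VC [12, 6]
  [9] addr=0x30 blk=12 s=0: VC-HIT | VC [2, 6]
  [10] addr=0xa blk=2 s=0: VC-HIT | VC [12, 6]
  [11] addr=0xa blk=2 s=0: L1-HIT | VC [12, 6]
  [12] addr=0x18 blk=6 s=0: VC-HIT | VC [12, 2]
  [13] addr=0xa blk=2 s=0: VC-HIT | VC [12, 6]
  [14] addr=0x19 blk=6 s=0: VC-HIT | VC [12, 2]
  [15] addr=0x9 blk=2 s=0: VC-HIT | VC [12, 6]

MISSES = 3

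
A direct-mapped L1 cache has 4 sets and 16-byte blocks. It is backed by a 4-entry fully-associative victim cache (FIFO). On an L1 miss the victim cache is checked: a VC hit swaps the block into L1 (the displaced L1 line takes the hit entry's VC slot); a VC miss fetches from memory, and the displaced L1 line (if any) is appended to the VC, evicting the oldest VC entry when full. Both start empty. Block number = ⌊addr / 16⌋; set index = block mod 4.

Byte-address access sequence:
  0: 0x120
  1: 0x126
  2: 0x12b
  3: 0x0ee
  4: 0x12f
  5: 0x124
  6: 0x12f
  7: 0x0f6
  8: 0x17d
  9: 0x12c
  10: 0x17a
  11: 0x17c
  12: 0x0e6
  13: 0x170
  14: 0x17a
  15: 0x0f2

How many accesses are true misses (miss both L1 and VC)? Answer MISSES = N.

MISSES = 4

0: 0x120 (blk 18, set 2) → MISS  vc=[]
1: 0x126 (blk 18, set 2) → L1-HIT  vc=[]
2: 0x12b (blk 18, set 2) → L1-HIT  vc=[]
3: 0xee (blk 14, set 2) → MISS  vc=[18]
4: 0x12f (blk 18, set 2) → VC-HIT  vc=[14]
5: 0x124 (blk 18, set 2) → L1-HIT  vc=[14]
6: 0x12f (blk 18, set 2) → L1-HIT  vc=[14]
7: 0xf6 (blk 15, set 3) → MISS  vc=[14]
8: 0x17d (blk 23, set 3) → MISS  vc=[14, 15]
9: 0x12c (blk 18, set 2) → L1-HIT  vc=[14, 15]
10: 0x17a (blk 23, set 3) → L1-HIT  vc=[14, 15]
11: 0x17c (blk 23, set 3) → L1-HIT  vc=[14, 15]
12: 0xe6 (blk 14, set 2) → VC-HIT  vc=[18, 15]
13: 0x170 (blk 23, set 3) → L1-HIT  vc=[18, 15]
14: 0x17a (blk 23, set 3) → L1-HIT  vc=[18, 15]
15: 0xf2 (blk 15, set 3) → VC-HIT  vc=[18, 23]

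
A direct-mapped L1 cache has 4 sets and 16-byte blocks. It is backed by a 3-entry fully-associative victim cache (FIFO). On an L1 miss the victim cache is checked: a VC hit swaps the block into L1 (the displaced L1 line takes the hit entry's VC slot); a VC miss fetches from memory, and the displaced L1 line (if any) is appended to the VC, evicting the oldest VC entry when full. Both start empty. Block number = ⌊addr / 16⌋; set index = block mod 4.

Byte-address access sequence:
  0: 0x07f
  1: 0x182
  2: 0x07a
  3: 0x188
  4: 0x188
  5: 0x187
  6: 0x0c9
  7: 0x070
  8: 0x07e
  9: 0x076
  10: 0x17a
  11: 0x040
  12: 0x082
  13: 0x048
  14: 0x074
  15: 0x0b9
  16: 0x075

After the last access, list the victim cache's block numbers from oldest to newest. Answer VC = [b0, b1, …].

#0 0x7f→b7/s3 MISS; vc=[]
#1 0x182→b24/s0 MISS; vc=[]
#2 0x7a→b7/s3 L1-HIT; vc=[]
#3 0x188→b24/s0 L1-HIT; vc=[]
#4 0x188→b24/s0 L1-HIT; vc=[]
#5 0x187→b24/s0 L1-HIT; vc=[]
#6 0xc9→b12/s0 MISS; vc=[24]
#7 0x70→b7/s3 L1-HIT; vc=[24]
#8 0x7e→b7/s3 L1-HIT; vc=[24]
#9 0x76→b7/s3 L1-HIT; vc=[24]
#10 0x17a→b23/s3 MISS; vc=[24,7]
#11 0x40→b4/s0 MISS; vc=[24,7,12]
#12 0x82→b8/s0 MISS; vc=[7,12,4]
#13 0x48→b4/s0 VC-HIT; vc=[7,12,8]
#14 0x74→b7/s3 VC-HIT; vc=[23,12,8]
#15 0xb9→b11/s3 MISS; vc=[12,8,7]
#16 0x75→b7/s3 VC-HIT; vc=[12,8,11]

VC = [12, 8, 11]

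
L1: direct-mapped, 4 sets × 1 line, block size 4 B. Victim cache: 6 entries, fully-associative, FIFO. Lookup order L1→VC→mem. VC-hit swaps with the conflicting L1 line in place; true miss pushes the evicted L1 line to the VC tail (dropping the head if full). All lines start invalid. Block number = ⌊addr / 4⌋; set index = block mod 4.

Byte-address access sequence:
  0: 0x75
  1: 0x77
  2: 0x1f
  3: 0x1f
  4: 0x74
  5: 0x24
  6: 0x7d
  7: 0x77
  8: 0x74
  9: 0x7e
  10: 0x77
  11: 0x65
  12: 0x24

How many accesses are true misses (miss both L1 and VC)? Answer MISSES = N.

MISSES = 5

#0 0x75→b29/s1 MISS; vc=[]
#1 0x77→b29/s1 L1-HIT; vc=[]
#2 0x1f→b7/s3 MISS; vc=[]
#3 0x1f→b7/s3 L1-HIT; vc=[]
#4 0x74→b29/s1 L1-HIT; vc=[]
#5 0x24→b9/s1 MISS; vc=[29]
#6 0x7d→b31/s3 MISS; vc=[29,7]
#7 0x77→b29/s1 VC-HIT; vc=[9,7]
#8 0x74→b29/s1 L1-HIT; vc=[9,7]
#9 0x7e→b31/s3 L1-HIT; vc=[9,7]
#10 0x77→b29/s1 L1-HIT; vc=[9,7]
#11 0x65→b25/s1 MISS; vc=[9,7,29]
#12 0x24→b9/s1 VC-HIT; vc=[25,7,29]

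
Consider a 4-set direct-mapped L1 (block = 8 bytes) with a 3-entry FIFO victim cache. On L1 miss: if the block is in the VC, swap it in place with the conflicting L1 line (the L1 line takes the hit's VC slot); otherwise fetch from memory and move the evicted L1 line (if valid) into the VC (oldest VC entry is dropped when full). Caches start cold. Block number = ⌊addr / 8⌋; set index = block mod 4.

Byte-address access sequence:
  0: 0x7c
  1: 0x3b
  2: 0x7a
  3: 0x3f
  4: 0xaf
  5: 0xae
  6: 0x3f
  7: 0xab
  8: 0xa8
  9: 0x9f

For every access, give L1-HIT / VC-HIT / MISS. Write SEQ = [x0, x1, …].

SEQ = [MISS, MISS, VC-HIT, VC-HIT, MISS, L1-HIT, L1-HIT, L1-HIT, L1-HIT, MISS]

  [0] addr=0x7c blk=15 s=3: MISS | VC []
  [1] addr=0x3b blk=7 s=3: MISS | VC [15]
  [2] addr=0x7a blk=15 s=3: VC-HIT | VC [7]
  [3] addr=0x3f blk=7 s=3: VC-HIT | VC [15]
  [4] addr=0xaf blk=21 s=1: MISS | VC [15]
  [5] addr=0xae blk=21 s=1: L1-HIT | VC [15]
  [6] addr=0x3f blk=7 s=3: L1-HIT | VC [15]
  [7] addr=0xab blk=21 s=1: L1-HIT | VC [15]
  [8] addr=0xa8 blk=21 s=1: L1-HIT | VC [15]
  [9] addr=0x9f blk=19 s=3: MISS | VC [15, 7]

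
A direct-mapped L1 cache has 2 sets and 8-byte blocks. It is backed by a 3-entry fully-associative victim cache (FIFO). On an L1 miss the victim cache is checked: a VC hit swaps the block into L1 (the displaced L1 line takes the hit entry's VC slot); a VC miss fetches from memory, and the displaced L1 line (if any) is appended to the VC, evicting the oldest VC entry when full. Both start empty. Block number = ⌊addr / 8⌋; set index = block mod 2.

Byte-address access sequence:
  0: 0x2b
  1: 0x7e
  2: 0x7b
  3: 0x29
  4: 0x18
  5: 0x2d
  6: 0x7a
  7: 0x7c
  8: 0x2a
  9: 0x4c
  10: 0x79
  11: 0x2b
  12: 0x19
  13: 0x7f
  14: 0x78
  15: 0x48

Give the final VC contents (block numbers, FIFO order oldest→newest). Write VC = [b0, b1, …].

VC = [15, 5, 3]

#0 0x2b→b5/s1 MISS; vc=[]
#1 0x7e→b15/s1 MISS; vc=[5]
#2 0x7b→b15/s1 L1-HIT; vc=[5]
#3 0x29→b5/s1 VC-HIT; vc=[15]
#4 0x18→b3/s1 MISS; vc=[15,5]
#5 0x2d→b5/s1 VC-HIT; vc=[15,3]
#6 0x7a→b15/s1 VC-HIT; vc=[5,3]
#7 0x7c→b15/s1 L1-HIT; vc=[5,3]
#8 0x2a→b5/s1 VC-HIT; vc=[15,3]
#9 0x4c→b9/s1 MISS; vc=[15,3,5]
#10 0x79→b15/s1 VC-HIT; vc=[9,3,5]
#11 0x2b→b5/s1 VC-HIT; vc=[9,3,15]
#12 0x19→b3/s1 VC-HIT; vc=[9,5,15]
#13 0x7f→b15/s1 VC-HIT; vc=[9,5,3]
#14 0x78→b15/s1 L1-HIT; vc=[9,5,3]
#15 0x48→b9/s1 VC-HIT; vc=[15,5,3]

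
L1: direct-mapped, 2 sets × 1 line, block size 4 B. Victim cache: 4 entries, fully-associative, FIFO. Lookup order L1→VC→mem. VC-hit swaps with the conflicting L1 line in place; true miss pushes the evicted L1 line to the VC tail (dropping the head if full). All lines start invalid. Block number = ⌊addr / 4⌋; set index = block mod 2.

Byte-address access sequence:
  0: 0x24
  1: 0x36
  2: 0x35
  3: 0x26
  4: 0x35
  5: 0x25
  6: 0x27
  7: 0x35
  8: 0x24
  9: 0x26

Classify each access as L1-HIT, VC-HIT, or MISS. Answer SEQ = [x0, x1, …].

SEQ = [MISS, MISS, L1-HIT, VC-HIT, VC-HIT, VC-HIT, L1-HIT, VC-HIT, VC-HIT, L1-HIT]

0: 0x24 (blk 9, set 1) → MISS  vc=[]
1: 0x36 (blk 13, set 1) → MISS  vc=[9]
2: 0x35 (blk 13, set 1) → L1-HIT  vc=[9]
3: 0x26 (blk 9, set 1) → VC-HIT  vc=[13]
4: 0x35 (blk 13, set 1) → VC-HIT  vc=[9]
5: 0x25 (blk 9, set 1) → VC-HIT  vc=[13]
6: 0x27 (blk 9, set 1) → L1-HIT  vc=[13]
7: 0x35 (blk 13, set 1) → VC-HIT  vc=[9]
8: 0x24 (blk 9, set 1) → VC-HIT  vc=[13]
9: 0x26 (blk 9, set 1) → L1-HIT  vc=[13]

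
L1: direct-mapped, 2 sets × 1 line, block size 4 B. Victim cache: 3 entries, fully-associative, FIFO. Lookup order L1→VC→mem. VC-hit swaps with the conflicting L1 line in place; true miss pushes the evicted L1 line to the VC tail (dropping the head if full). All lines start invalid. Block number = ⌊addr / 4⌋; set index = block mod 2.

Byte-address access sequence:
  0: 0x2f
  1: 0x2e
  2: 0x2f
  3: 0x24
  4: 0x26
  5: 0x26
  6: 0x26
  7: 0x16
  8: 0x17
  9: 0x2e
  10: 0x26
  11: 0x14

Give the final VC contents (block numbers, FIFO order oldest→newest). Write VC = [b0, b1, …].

VC = [9, 11]

0: 0x2f (blk 11, set 1) → MISS  vc=[]
1: 0x2e (blk 11, set 1) → L1-HIT  vc=[]
2: 0x2f (blk 11, set 1) → L1-HIT  vc=[]
3: 0x24 (blk 9, set 1) → MISS  vc=[11]
4: 0x26 (blk 9, set 1) → L1-HIT  vc=[11]
5: 0x26 (blk 9, set 1) → L1-HIT  vc=[11]
6: 0x26 (blk 9, set 1) → L1-HIT  vc=[11]
7: 0x16 (blk 5, set 1) → MISS  vc=[11, 9]
8: 0x17 (blk 5, set 1) → L1-HIT  vc=[11, 9]
9: 0x2e (blk 11, set 1) → VC-HIT  vc=[5, 9]
10: 0x26 (blk 9, set 1) → VC-HIT  vc=[5, 11]
11: 0x14 (blk 5, set 1) → VC-HIT  vc=[9, 11]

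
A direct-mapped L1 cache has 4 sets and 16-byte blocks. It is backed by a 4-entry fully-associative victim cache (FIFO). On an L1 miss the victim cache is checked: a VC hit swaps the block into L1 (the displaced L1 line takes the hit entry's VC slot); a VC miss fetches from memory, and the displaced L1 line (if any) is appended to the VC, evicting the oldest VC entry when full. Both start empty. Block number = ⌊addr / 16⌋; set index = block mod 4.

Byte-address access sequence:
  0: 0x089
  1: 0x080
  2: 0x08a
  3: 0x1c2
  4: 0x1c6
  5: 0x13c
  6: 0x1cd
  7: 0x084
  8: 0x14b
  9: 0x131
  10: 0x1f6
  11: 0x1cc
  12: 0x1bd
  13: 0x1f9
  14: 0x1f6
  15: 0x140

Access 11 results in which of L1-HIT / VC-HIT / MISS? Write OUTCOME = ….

0: 0x89 (blk 8, set 0) → MISS  vc=[]
1: 0x80 (blk 8, set 0) → L1-HIT  vc=[]
2: 0x8a (blk 8, set 0) → L1-HIT  vc=[]
3: 0x1c2 (blk 28, set 0) → MISS  vc=[8]
4: 0x1c6 (blk 28, set 0) → L1-HIT  vc=[8]
5: 0x13c (blk 19, set 3) → MISS  vc=[8]
6: 0x1cd (blk 28, set 0) → L1-HIT  vc=[8]
7: 0x84 (blk 8, set 0) → VC-HIT  vc=[28]
8: 0x14b (blk 20, set 0) → MISS  vc=[28, 8]
9: 0x131 (blk 19, set 3) → L1-HIT  vc=[28, 8]
10: 0x1f6 (blk 31, set 3) → MISS  vc=[28, 8, 19]
11: 0x1cc (blk 28, set 0) → VC-HIT  vc=[20, 8, 19]
12: 0x1bd (blk 27, set 3) → MISS  vc=[20, 8, 19, 31]
13: 0x1f9 (blk 31, set 3) → VC-HIT  vc=[20, 8, 19, 27]
14: 0x1f6 (blk 31, set 3) → L1-HIT  vc=[20, 8, 19, 27]
15: 0x140 (blk 20, set 0) → VC-HIT  vc=[28, 8, 19, 27]

OUTCOME = VC-HIT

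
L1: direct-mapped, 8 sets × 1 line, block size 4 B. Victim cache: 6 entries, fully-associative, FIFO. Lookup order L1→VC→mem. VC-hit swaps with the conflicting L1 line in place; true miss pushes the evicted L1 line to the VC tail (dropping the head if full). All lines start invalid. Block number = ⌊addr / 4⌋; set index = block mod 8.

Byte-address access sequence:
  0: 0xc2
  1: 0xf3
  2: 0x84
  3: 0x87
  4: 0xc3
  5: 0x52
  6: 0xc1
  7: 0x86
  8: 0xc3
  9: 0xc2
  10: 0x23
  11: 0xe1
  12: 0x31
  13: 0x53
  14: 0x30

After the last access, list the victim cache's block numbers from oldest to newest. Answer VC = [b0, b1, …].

VC = [60, 48, 8, 20]

#0 0xc2→b48/s0 MISS; vc=[]
#1 0xf3→b60/s4 MISS; vc=[]
#2 0x84→b33/s1 MISS; vc=[]
#3 0x87→b33/s1 L1-HIT; vc=[]
#4 0xc3→b48/s0 L1-HIT; vc=[]
#5 0x52→b20/s4 MISS; vc=[60]
#6 0xc1→b48/s0 L1-HIT; vc=[60]
#7 0x86→b33/s1 L1-HIT; vc=[60]
#8 0xc3→b48/s0 L1-HIT; vc=[60]
#9 0xc2→b48/s0 L1-HIT; vc=[60]
#10 0x23→b8/s0 MISS; vc=[60,48]
#11 0xe1→b56/s0 MISS; vc=[60,48,8]
#12 0x31→b12/s4 MISS; vc=[60,48,8,20]
#13 0x53→b20/s4 VC-HIT; vc=[60,48,8,12]
#14 0x30→b12/s4 VC-HIT; vc=[60,48,8,20]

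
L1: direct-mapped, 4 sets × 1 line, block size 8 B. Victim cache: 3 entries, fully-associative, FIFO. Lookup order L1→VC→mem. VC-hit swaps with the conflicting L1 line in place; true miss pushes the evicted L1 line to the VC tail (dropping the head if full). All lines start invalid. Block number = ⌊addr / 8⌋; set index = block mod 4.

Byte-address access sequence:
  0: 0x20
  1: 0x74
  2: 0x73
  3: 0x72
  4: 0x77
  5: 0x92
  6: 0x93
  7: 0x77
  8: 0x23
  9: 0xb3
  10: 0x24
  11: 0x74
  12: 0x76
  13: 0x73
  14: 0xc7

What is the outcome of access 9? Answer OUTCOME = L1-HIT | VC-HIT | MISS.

OUTCOME = MISS

0: 0x20 (blk 4, set 0) → MISS  vc=[]
1: 0x74 (blk 14, set 2) → MISS  vc=[]
2: 0x73 (blk 14, set 2) → L1-HIT  vc=[]
3: 0x72 (blk 14, set 2) → L1-HIT  vc=[]
4: 0x77 (blk 14, set 2) → L1-HIT  vc=[]
5: 0x92 (blk 18, set 2) → MISS  vc=[14]
6: 0x93 (blk 18, set 2) → L1-HIT  vc=[14]
7: 0x77 (blk 14, set 2) → VC-HIT  vc=[18]
8: 0x23 (blk 4, set 0) → L1-HIT  vc=[18]
9: 0xb3 (blk 22, set 2) → MISS  vc=[18, 14]
10: 0x24 (blk 4, set 0) → L1-HIT  vc=[18, 14]
11: 0x74 (blk 14, set 2) → VC-HIT  vc=[18, 22]
12: 0x76 (blk 14, set 2) → L1-HIT  vc=[18, 22]
13: 0x73 (blk 14, set 2) → L1-HIT  vc=[18, 22]
14: 0xc7 (blk 24, set 0) → MISS  vc=[18, 22, 4]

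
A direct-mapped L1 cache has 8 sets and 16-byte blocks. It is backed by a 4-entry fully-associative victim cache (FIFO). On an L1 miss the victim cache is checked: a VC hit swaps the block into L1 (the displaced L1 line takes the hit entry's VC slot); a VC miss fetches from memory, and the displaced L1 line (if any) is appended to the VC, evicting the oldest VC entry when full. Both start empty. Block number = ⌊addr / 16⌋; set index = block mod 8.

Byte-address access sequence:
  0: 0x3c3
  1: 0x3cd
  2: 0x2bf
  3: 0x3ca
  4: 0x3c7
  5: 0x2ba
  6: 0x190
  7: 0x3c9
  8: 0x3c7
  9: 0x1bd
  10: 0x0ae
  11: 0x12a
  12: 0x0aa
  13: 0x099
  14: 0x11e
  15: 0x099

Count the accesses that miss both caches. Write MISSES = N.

MISSES = 8

0: 0x3c3 (blk 60, set 4) → MISS  vc=[]
1: 0x3cd (blk 60, set 4) → L1-HIT  vc=[]
2: 0x2bf (blk 43, set 3) → MISS  vc=[]
3: 0x3ca (blk 60, set 4) → L1-HIT  vc=[]
4: 0x3c7 (blk 60, set 4) → L1-HIT  vc=[]
5: 0x2ba (blk 43, set 3) → L1-HIT  vc=[]
6: 0x190 (blk 25, set 1) → MISS  vc=[]
7: 0x3c9 (blk 60, set 4) → L1-HIT  vc=[]
8: 0x3c7 (blk 60, set 4) → L1-HIT  vc=[]
9: 0x1bd (blk 27, set 3) → MISS  vc=[43]
10: 0xae (blk 10, set 2) → MISS  vc=[43]
11: 0x12a (blk 18, set 2) → MISS  vc=[43, 10]
12: 0xaa (blk 10, set 2) → VC-HIT  vc=[43, 18]
13: 0x99 (blk 9, set 1) → MISS  vc=[43, 18, 25]
14: 0x11e (blk 17, set 1) → MISS  vc=[43, 18, 25, 9]
15: 0x99 (blk 9, set 1) → VC-HIT  vc=[43, 18, 25, 17]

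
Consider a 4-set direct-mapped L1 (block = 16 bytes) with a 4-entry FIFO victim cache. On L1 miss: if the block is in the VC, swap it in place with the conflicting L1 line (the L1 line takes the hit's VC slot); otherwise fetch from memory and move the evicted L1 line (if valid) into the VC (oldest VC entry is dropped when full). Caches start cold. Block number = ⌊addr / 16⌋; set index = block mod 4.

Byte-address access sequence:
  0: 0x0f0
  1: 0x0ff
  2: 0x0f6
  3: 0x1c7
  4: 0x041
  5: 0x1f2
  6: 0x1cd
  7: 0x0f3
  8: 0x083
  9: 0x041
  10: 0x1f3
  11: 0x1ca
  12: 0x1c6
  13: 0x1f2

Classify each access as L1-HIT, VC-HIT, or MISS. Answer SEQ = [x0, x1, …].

0: 0xf0 (blk 15, set 3) → MISS  vc=[]
1: 0xff (blk 15, set 3) → L1-HIT  vc=[]
2: 0xf6 (blk 15, set 3) → L1-HIT  vc=[]
3: 0x1c7 (blk 28, set 0) → MISS  vc=[]
4: 0x41 (blk 4, set 0) → MISS  vc=[28]
5: 0x1f2 (blk 31, set 3) → MISS  vc=[28, 15]
6: 0x1cd (blk 28, set 0) → VC-HIT  vc=[4, 15]
7: 0xf3 (blk 15, set 3) → VC-HIT  vc=[4, 31]
8: 0x83 (blk 8, set 0) → MISS  vc=[4, 31, 28]
9: 0x41 (blk 4, set 0) → VC-HIT  vc=[8, 31, 28]
10: 0x1f3 (blk 31, set 3) → VC-HIT  vc=[8, 15, 28]
11: 0x1ca (blk 28, set 0) → VC-HIT  vc=[8, 15, 4]
12: 0x1c6 (blk 28, set 0) → L1-HIT  vc=[8, 15, 4]
13: 0x1f2 (blk 31, set 3) → L1-HIT  vc=[8, 15, 4]

SEQ = [MISS, L1-HIT, L1-HIT, MISS, MISS, MISS, VC-HIT, VC-HIT, MISS, VC-HIT, VC-HIT, VC-HIT, L1-HIT, L1-HIT]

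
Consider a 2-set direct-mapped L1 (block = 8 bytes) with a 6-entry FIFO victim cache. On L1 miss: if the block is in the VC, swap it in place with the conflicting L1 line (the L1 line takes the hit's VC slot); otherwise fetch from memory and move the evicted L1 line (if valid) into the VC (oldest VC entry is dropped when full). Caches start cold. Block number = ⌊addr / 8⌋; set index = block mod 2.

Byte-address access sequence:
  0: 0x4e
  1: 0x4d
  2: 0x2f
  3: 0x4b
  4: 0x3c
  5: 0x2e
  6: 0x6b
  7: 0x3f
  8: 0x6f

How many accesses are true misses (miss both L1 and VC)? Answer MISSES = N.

#0 0x4e→b9/s1 MISS; vc=[]
#1 0x4d→b9/s1 L1-HIT; vc=[]
#2 0x2f→b5/s1 MISS; vc=[9]
#3 0x4b→b9/s1 VC-HIT; vc=[5]
#4 0x3c→b7/s1 MISS; vc=[5,9]
#5 0x2e→b5/s1 VC-HIT; vc=[7,9]
#6 0x6b→b13/s1 MISS; vc=[7,9,5]
#7 0x3f→b7/s1 VC-HIT; vc=[13,9,5]
#8 0x6f→b13/s1 VC-HIT; vc=[7,9,5]

MISSES = 4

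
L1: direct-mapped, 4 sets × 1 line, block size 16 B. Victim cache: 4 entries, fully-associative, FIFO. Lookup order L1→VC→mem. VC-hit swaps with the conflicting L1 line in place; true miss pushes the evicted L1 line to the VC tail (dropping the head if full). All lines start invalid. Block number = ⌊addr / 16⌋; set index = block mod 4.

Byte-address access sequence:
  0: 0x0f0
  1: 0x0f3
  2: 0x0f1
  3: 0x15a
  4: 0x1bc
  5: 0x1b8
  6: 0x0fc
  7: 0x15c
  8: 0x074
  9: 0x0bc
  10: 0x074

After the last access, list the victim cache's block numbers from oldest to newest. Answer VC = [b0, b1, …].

0: 0xf0 (blk 15, set 3) → MISS  vc=[]
1: 0xf3 (blk 15, set 3) → L1-HIT  vc=[]
2: 0xf1 (blk 15, set 3) → L1-HIT  vc=[]
3: 0x15a (blk 21, set 1) → MISS  vc=[]
4: 0x1bc (blk 27, set 3) → MISS  vc=[15]
5: 0x1b8 (blk 27, set 3) → L1-HIT  vc=[15]
6: 0xfc (blk 15, set 3) → VC-HIT  vc=[27]
7: 0x15c (blk 21, set 1) → L1-HIT  vc=[27]
8: 0x74 (blk 7, set 3) → MISS  vc=[27, 15]
9: 0xbc (blk 11, set 3) → MISS  vc=[27, 15, 7]
10: 0x74 (blk 7, set 3) → VC-HIT  vc=[27, 15, 11]

VC = [27, 15, 11]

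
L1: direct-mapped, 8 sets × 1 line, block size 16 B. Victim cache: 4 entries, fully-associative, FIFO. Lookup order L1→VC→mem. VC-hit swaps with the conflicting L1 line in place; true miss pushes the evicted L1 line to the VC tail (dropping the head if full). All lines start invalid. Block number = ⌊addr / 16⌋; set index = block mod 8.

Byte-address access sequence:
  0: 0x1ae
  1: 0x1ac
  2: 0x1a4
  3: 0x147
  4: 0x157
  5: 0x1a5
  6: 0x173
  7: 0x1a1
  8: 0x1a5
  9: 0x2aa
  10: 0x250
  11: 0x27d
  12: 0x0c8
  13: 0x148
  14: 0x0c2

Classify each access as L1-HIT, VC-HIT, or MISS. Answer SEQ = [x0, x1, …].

  [0] addr=0x1ae blk=26 s=2: MISS | VC []
  [1] addr=0x1ac blk=26 s=2: L1-HIT | VC []
  [2] addr=0x1a4 blk=26 s=2: L1-HIT | VC []
  [3] addr=0x147 blk=20 s=4: MISS | VC []
  [4] addr=0x157 blk=21 s=5: MISS | VC []
  [5] addr=0x1a5 blk=26 s=2: L1-HIT | VC []
  [6] addr=0x173 blk=23 s=7: MISS | VC []
  [7] addr=0x1a1 blk=26 s=2: L1-HIT | VC []
  [8] addr=0x1a5 blk=26 s=2: L1-HIT | VC []
  [9] addr=0x2aa blk=42 s=2: MISS | VC [26]
  [10] addr=0x250 blk=37 s=5: MISS | VC [26, 21]
  [11] addr=0x27d blk=39 s=7: MISS | VC [26, 21, 23]
  [12] addr=0xc8 blk=12 s=4: MISS | VC [26, 21, 23, 20]
  [13] addr=0x148 blk=20 s=4: VC-HIT | VC [26, 21, 23, 12]
  [14] addr=0xc2 blk=12 s=4: VC-HIT | VC [26, 21, 23, 20]

SEQ = [MISS, L1-HIT, L1-HIT, MISS, MISS, L1-HIT, MISS, L1-HIT, L1-HIT, MISS, MISS, MISS, MISS, VC-HIT, VC-HIT]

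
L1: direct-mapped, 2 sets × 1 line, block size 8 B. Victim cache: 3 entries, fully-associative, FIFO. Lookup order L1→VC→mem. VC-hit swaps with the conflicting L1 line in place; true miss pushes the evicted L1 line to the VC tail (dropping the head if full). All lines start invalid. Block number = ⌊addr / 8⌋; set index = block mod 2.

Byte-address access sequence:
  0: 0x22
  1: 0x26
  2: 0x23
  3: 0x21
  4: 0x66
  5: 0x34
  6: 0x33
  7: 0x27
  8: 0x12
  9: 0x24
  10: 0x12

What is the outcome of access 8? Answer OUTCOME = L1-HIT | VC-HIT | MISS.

#0 0x22→b4/s0 MISS; vc=[]
#1 0x26→b4/s0 L1-HIT; vc=[]
#2 0x23→b4/s0 L1-HIT; vc=[]
#3 0x21→b4/s0 L1-HIT; vc=[]
#4 0x66→b12/s0 MISS; vc=[4]
#5 0x34→b6/s0 MISS; vc=[4,12]
#6 0x33→b6/s0 L1-HIT; vc=[4,12]
#7 0x27→b4/s0 VC-HIT; vc=[6,12]
#8 0x12→b2/s0 MISS; vc=[6,12,4]
#9 0x24→b4/s0 VC-HIT; vc=[6,12,2]
#10 0x12→b2/s0 VC-HIT; vc=[6,12,4]

OUTCOME = MISS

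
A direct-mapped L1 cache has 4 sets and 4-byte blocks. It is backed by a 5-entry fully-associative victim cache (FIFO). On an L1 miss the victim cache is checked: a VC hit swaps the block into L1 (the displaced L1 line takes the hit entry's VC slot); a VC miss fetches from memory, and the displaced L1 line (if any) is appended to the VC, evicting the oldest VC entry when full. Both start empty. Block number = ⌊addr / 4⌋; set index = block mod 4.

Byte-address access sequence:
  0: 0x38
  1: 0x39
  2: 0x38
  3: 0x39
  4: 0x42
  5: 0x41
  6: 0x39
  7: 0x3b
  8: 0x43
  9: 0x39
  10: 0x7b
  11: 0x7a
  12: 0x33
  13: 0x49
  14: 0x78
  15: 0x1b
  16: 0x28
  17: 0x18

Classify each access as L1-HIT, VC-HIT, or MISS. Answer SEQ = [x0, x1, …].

  [0] addr=0x38 blk=14 s=2: MISS | VC []
  [1] addr=0x39 blk=14 s=2: L1-HIT | VC []
  [2] addr=0x38 blk=14 s=2: L1-HIT | VC []
  [3] addr=0x39 blk=14 s=2: L1-HIT | VC []
  [4] addr=0x42 blk=16 s=0: MISS | VC []
  [5] addr=0x41 blk=16 s=0: L1-HIT | VC []
  [6] addr=0x39 blk=14 s=2: L1-HIT | VC []
  [7] addr=0x3b blk=14 s=2: L1-HIT | VC []
  [8] addr=0x43 blk=16 s=0: L1-HIT | VC []
  [9] addr=0x39 blk=14 s=2: L1-HIT | VC []
  [10] addr=0x7b blk=30 s=2: MISS | VC [14]
  [11] addr=0x7a blk=30 s=2: L1-HIT | VC [14]
  [12] addr=0x33 blk=12 s=0: MISS | VC [14, 16]
  [13] addr=0x49 blk=18 s=2: MISS | VC [14, 16, 30]
  [14] addr=0x78 blk=30 s=2: VC-HIT | VC [14, 16, 18]
  [15] addr=0x1b blk=6 s=2: MISS | VC [14, 16, 18, 30]
  [16] addr=0x28 blk=10 s=2: MISS | VC [14, 16, 18, 30, 6]
  [17] addr=0x18 blk=6 s=2: VC-HIT | VC [14, 16, 18, 30, 10]

SEQ = [MISS, L1-HIT, L1-HIT, L1-HIT, MISS, L1-HIT, L1-HIT, L1-HIT, L1-HIT, L1-HIT, MISS, L1-HIT, MISS, MISS, VC-HIT, MISS, MISS, VC-HIT]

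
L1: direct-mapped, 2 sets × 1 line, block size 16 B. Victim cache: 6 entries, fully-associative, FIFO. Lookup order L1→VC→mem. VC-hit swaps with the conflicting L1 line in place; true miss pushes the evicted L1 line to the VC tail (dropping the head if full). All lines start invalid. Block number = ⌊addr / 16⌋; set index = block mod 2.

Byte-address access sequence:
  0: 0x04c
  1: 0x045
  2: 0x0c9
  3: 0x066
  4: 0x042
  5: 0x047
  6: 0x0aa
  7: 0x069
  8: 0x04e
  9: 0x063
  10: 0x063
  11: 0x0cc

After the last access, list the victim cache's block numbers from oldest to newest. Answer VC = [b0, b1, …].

VC = [10, 6, 4]

0: 0x4c (blk 4, set 0) → MISS  vc=[]
1: 0x45 (blk 4, set 0) → L1-HIT  vc=[]
2: 0xc9 (blk 12, set 0) → MISS  vc=[4]
3: 0x66 (blk 6, set 0) → MISS  vc=[4, 12]
4: 0x42 (blk 4, set 0) → VC-HIT  vc=[6, 12]
5: 0x47 (blk 4, set 0) → L1-HIT  vc=[6, 12]
6: 0xaa (blk 10, set 0) → MISS  vc=[6, 12, 4]
7: 0x69 (blk 6, set 0) → VC-HIT  vc=[10, 12, 4]
8: 0x4e (blk 4, set 0) → VC-HIT  vc=[10, 12, 6]
9: 0x63 (blk 6, set 0) → VC-HIT  vc=[10, 12, 4]
10: 0x63 (blk 6, set 0) → L1-HIT  vc=[10, 12, 4]
11: 0xcc (blk 12, set 0) → VC-HIT  vc=[10, 6, 4]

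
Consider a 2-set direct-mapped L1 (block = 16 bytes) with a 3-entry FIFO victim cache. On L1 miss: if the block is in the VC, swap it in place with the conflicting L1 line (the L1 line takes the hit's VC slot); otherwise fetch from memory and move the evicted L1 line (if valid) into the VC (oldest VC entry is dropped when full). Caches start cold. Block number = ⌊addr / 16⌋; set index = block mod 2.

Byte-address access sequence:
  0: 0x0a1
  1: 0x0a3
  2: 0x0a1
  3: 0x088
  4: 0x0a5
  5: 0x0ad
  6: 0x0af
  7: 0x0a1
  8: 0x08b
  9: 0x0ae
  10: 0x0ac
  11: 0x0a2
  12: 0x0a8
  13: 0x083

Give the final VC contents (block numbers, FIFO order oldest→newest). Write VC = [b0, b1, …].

VC = [10]

#0 0xa1→b10/s0 MISS; vc=[]
#1 0xa3→b10/s0 L1-HIT; vc=[]
#2 0xa1→b10/s0 L1-HIT; vc=[]
#3 0x88→b8/s0 MISS; vc=[10]
#4 0xa5→b10/s0 VC-HIT; vc=[8]
#5 0xad→b10/s0 L1-HIT; vc=[8]
#6 0xaf→b10/s0 L1-HIT; vc=[8]
#7 0xa1→b10/s0 L1-HIT; vc=[8]
#8 0x8b→b8/s0 VC-HIT; vc=[10]
#9 0xae→b10/s0 VC-HIT; vc=[8]
#10 0xac→b10/s0 L1-HIT; vc=[8]
#11 0xa2→b10/s0 L1-HIT; vc=[8]
#12 0xa8→b10/s0 L1-HIT; vc=[8]
#13 0x83→b8/s0 VC-HIT; vc=[10]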